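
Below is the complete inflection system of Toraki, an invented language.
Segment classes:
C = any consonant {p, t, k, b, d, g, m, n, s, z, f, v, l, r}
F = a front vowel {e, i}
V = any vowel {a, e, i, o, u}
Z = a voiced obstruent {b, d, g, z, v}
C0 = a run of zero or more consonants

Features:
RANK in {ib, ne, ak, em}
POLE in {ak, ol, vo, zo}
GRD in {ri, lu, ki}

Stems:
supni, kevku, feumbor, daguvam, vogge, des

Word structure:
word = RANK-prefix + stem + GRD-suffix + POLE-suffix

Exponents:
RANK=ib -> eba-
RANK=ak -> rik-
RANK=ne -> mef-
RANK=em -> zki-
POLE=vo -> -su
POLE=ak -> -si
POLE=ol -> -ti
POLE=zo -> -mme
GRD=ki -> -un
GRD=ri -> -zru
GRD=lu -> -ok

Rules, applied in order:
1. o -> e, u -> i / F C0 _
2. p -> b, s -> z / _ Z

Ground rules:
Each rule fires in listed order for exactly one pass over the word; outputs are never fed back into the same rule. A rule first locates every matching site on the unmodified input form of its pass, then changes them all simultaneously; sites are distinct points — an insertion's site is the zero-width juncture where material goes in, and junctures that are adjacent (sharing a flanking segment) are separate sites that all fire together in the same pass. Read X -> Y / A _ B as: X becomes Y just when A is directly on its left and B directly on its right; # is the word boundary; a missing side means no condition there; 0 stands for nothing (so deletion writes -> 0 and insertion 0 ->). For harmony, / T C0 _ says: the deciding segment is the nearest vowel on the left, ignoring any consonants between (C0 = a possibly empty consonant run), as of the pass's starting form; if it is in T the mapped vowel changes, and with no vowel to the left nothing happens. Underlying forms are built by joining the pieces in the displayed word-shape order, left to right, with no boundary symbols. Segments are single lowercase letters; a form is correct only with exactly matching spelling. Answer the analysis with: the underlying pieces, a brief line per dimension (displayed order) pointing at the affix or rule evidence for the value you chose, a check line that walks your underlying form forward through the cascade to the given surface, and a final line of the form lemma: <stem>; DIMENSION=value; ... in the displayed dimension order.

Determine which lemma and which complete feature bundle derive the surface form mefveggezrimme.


underlying: mef-vogge-zru-mme
RANK=ne - signalled by the affix mef-
POLE=zo - signalled by the affix -mme
GRD=ri - signalled by the affix -zru
check: mefvoggezrumme -> mefveggezrimme -> mefveggezrimme
lemma: vogge; RANK=ne; POLE=zo; GRD=ri


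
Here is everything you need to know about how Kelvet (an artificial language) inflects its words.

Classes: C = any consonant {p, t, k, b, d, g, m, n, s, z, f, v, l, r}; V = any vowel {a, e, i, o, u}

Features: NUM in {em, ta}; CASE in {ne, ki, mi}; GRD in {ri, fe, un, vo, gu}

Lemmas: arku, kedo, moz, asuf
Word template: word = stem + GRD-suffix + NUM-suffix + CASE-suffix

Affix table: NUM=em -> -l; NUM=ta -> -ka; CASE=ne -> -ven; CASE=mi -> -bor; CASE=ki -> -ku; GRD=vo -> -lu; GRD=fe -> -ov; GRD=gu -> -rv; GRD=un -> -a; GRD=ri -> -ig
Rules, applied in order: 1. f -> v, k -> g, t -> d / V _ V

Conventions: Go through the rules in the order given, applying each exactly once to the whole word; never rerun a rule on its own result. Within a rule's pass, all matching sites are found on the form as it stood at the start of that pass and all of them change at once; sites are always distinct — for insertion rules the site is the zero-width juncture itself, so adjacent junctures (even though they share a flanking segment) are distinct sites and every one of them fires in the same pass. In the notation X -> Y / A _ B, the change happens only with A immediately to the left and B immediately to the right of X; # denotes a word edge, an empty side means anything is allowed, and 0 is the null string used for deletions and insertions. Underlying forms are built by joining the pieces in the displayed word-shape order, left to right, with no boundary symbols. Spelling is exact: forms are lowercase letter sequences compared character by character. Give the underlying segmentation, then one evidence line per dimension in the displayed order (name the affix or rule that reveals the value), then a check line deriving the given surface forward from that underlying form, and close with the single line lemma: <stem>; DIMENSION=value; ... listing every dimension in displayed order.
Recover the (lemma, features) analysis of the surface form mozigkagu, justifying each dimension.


underlying: moz-ig-ka-ku
NUM=ta - signalled by the affix -ka
CASE=ki - signalled by the affix -ku
GRD=ri - signalled by the affix -ig
check: mozigkaku -> mozigkagu
lemma: moz; NUM=ta; CASE=ki; GRD=ri


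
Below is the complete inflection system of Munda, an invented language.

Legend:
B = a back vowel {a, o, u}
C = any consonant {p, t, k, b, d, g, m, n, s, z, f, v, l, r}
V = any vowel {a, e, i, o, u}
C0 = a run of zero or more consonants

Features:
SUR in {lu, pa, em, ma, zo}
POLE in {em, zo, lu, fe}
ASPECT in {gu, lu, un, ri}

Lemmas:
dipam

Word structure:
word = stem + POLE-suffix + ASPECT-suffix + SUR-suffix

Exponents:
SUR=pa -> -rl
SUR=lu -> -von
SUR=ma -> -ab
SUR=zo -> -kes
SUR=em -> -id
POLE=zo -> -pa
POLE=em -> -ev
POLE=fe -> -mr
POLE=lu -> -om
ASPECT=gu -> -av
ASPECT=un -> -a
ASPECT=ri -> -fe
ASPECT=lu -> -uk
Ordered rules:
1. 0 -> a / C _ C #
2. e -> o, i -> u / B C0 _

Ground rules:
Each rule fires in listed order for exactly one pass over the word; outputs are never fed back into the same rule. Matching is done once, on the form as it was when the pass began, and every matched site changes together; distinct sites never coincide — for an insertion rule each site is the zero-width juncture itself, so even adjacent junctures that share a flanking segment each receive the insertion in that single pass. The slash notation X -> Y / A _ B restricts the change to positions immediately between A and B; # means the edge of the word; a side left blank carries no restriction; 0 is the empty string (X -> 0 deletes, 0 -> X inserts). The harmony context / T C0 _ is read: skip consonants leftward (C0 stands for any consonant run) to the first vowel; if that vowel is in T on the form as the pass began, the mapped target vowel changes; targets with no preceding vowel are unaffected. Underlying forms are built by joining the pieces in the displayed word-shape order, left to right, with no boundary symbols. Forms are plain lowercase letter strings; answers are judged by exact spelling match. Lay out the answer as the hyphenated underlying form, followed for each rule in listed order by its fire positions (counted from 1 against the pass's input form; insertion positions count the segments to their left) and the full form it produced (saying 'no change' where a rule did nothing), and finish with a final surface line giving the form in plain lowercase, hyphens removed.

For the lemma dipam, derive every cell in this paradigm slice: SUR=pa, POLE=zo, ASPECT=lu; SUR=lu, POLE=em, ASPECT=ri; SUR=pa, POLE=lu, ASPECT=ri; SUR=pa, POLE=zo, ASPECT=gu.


cell SUR=pa, POLE=zo, ASPECT=lu:
underlying: dipam-pa-uk-rl
1. 0 -> a / C _ C #: inserts after position(s) 10: dipampaukral
2. e -> o, i -> u / B C0 _: no change
surface: dipampaukral

cell SUR=lu, POLE=em, ASPECT=ri:
underlying: dipam-ev-fe-von
1. 0 -> a / C _ C #: no change
2. e -> o, i -> u / B C0 _: fires at position(s) 6: dipamovfevon
surface: dipamovfevon

cell SUR=pa, POLE=lu, ASPECT=ri:
underlying: dipam-om-fe-rl
1. 0 -> a / C _ C #: inserts after position(s) 10: dipamomferal
2. e -> o, i -> u / B C0 _: fires at position(s) 9: dipamomforal
surface: dipamomforal

cell SUR=pa, POLE=zo, ASPECT=gu:
underlying: dipam-pa-av-rl
1. 0 -> a / C _ C #: inserts after position(s) 10: dipampaavral
2. e -> o, i -> u / B C0 _: no change
surface: dipampaavral


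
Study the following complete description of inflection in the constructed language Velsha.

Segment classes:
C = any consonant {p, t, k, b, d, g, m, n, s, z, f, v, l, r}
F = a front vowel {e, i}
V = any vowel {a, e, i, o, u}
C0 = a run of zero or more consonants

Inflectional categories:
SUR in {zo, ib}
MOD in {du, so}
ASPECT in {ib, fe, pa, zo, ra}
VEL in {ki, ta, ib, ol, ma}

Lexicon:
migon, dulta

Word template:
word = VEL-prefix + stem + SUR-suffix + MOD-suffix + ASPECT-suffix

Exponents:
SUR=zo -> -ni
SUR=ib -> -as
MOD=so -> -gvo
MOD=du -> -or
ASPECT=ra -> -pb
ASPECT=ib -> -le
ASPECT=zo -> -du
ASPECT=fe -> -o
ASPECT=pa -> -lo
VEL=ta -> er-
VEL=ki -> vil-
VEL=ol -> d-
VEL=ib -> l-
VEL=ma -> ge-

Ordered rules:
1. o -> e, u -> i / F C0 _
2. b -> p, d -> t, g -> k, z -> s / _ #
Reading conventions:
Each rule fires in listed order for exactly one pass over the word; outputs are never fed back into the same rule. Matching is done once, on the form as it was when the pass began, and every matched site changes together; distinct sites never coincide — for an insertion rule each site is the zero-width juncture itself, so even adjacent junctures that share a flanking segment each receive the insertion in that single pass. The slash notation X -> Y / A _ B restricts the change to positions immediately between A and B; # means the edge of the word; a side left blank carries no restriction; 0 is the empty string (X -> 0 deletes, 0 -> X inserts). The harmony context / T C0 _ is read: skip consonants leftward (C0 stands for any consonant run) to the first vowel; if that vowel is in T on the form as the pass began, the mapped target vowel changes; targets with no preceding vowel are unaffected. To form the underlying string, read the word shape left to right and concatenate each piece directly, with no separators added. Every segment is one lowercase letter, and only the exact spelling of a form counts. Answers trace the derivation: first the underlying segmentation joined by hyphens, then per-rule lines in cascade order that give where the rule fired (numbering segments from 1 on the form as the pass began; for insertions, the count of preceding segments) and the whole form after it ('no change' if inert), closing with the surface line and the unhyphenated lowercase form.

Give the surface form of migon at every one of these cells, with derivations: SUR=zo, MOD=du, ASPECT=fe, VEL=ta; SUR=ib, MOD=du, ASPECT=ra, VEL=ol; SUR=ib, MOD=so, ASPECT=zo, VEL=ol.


cell SUR=zo, MOD=du, ASPECT=fe, VEL=ta:
underlying: er-migon-ni-or-o
1. o -> e, u -> i / F C0 _: fires at position(s) 6, 10: ermigenniero
2. b -> p, d -> t, g -> k, z -> s / _ #: no change
surface: ermigenniero

cell SUR=ib, MOD=du, ASPECT=ra, VEL=ol:
underlying: d-migon-as-or-pb
1. o -> e, u -> i / F C0 _: fires at position(s) 5: dmigenasorpb
2. b -> p, d -> t, g -> k, z -> s / _ #: fires at position(s) 12: dmigenasorpp
surface: dmigenasorpp

cell SUR=ib, MOD=so, ASPECT=zo, VEL=ol:
underlying: d-migon-as-gvo-du
1. o -> e, u -> i / F C0 _: fires at position(s) 5: dmigenasgvodu
2. b -> p, d -> t, g -> k, z -> s / _ #: no change
surface: dmigenasgvodu


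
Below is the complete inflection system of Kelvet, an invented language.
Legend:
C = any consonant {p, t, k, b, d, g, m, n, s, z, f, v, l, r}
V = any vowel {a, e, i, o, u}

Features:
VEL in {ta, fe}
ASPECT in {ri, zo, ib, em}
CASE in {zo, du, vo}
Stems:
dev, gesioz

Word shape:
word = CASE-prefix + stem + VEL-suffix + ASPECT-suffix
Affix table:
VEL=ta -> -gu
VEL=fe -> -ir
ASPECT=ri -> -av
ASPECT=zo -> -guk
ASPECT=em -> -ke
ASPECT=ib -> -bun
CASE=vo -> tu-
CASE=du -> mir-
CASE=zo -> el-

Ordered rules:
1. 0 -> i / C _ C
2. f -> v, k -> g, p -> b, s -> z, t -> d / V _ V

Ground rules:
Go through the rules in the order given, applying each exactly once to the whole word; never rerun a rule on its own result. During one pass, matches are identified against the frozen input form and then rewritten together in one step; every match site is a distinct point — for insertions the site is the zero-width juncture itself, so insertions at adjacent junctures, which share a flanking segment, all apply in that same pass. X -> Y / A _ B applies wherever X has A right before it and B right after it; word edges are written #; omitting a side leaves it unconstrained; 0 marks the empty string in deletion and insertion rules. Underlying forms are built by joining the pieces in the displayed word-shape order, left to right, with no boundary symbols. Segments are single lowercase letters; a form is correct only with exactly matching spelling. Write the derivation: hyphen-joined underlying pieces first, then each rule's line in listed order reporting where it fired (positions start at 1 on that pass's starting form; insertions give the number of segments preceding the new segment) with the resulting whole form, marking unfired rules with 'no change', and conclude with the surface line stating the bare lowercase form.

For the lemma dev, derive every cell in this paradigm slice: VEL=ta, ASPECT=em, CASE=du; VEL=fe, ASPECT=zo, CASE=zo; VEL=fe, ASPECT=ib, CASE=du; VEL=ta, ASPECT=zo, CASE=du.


cell VEL=ta, ASPECT=em, CASE=du:
underlying: mir-dev-gu-ke
1. 0 -> i / C _ C: inserts after position(s) 3, 6: mirideviguke
2. f -> v, k -> g, p -> b, s -> z, t -> d / V _ V: fires at position(s) 11: mirideviguge
surface: mirideviguge

cell VEL=fe, ASPECT=zo, CASE=zo:
underlying: el-dev-ir-guk
1. 0 -> i / C _ C: inserts after position(s) 2, 7: elideviriguk
2. f -> v, k -> g, p -> b, s -> z, t -> d / V _ V: no change
surface: elideviriguk

cell VEL=fe, ASPECT=ib, CASE=du:
underlying: mir-dev-ir-bun
1. 0 -> i / C _ C: inserts after position(s) 3, 8: mirideviribun
2. f -> v, k -> g, p -> b, s -> z, t -> d / V _ V: no change
surface: mirideviribun

cell VEL=ta, ASPECT=zo, CASE=du:
underlying: mir-dev-gu-guk
1. 0 -> i / C _ C: inserts after position(s) 3, 6: mirideviguguk
2. f -> v, k -> g, p -> b, s -> z, t -> d / V _ V: no change
surface: mirideviguguk


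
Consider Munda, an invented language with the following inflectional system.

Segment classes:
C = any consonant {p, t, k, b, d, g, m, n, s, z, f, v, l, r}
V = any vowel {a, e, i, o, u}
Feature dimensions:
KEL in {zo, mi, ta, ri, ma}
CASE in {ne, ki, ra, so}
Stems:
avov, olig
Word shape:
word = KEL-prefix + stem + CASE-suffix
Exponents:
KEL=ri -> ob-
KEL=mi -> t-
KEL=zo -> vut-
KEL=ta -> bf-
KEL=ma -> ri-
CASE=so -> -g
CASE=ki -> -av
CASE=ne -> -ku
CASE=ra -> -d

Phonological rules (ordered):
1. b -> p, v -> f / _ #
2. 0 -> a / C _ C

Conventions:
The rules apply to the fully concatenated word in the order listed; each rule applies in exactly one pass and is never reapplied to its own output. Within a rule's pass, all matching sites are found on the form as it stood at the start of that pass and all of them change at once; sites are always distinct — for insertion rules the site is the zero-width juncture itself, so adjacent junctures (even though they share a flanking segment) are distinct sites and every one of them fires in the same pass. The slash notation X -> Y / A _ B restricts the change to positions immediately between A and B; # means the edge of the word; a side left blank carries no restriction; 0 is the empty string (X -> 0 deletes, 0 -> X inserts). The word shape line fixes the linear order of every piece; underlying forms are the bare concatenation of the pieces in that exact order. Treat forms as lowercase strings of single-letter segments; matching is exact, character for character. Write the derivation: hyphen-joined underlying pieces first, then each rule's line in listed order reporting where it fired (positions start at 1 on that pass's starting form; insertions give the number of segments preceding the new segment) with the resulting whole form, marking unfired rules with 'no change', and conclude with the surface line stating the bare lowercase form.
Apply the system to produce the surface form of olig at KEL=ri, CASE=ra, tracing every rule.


underlying: ob-olig-d
1. b -> p, v -> f / _ #: no change
2. 0 -> a / C _ C: inserts after position(s) 6: oboligad
surface: oboligad


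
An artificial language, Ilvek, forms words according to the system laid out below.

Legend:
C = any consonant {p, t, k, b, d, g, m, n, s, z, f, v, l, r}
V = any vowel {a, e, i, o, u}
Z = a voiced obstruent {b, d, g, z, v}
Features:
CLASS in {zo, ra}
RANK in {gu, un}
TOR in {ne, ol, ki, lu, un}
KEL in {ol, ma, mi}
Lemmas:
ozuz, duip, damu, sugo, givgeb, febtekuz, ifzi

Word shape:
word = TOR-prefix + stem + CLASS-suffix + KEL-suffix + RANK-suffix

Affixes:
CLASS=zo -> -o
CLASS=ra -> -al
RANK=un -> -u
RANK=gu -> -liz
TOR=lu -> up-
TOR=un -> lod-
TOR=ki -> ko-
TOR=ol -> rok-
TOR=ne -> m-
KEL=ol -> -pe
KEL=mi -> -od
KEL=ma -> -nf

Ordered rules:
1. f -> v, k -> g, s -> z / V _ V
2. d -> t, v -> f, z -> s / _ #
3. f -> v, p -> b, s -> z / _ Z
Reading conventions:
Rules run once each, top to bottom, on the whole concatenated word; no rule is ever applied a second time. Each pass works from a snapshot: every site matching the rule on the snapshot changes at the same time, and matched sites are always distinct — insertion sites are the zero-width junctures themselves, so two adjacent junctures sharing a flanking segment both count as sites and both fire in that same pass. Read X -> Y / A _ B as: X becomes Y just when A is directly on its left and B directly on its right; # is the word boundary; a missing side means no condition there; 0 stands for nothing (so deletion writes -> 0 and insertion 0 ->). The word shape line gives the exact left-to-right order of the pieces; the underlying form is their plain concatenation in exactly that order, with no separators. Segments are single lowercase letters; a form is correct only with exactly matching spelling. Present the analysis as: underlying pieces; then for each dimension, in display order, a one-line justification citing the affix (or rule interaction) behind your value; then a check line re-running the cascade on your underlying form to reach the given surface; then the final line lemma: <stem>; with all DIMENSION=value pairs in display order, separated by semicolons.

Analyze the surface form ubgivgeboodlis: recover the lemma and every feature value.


underlying: up-givgeb-o-od-liz
CLASS=zo - signalled by the affix -o
RANK=gu - signalled by the affix -liz
TOR=lu - signalled by the affix up-
KEL=mi - signalled by the affix -od
check: upgivgeboodliz -> upgivgeboodliz -> upgivgeboodlis -> ubgivgeboodlis
lemma: givgeb; CLASS=zo; RANK=gu; TOR=lu; KEL=mi


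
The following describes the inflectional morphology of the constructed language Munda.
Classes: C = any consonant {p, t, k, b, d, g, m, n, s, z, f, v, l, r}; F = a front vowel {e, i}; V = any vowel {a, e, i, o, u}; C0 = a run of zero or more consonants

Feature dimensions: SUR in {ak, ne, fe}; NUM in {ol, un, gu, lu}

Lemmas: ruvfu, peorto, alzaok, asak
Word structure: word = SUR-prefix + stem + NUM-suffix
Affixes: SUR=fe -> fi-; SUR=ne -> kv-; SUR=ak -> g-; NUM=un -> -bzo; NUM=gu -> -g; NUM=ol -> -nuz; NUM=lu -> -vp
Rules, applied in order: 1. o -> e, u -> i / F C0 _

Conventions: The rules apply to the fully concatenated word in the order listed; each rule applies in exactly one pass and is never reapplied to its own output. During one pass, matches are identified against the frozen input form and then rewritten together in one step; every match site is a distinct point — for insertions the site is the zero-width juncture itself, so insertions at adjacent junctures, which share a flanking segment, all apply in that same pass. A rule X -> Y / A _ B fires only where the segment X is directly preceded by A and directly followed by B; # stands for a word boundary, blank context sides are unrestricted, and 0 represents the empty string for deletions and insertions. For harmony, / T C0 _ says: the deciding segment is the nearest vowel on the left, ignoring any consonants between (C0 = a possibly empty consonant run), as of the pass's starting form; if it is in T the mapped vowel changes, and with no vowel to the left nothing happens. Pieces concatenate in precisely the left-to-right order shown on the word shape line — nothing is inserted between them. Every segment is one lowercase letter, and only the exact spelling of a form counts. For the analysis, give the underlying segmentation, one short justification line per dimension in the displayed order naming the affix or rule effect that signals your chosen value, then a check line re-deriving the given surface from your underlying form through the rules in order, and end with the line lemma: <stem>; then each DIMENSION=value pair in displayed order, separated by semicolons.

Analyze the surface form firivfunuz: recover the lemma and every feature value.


underlying: fi-ruvfu-nuz
SUR=fe - signalled by the affix fi-
NUM=ol - signalled by the affix -nuz
check: firuvfunuz -> firivfunuz
lemma: ruvfu; SUR=fe; NUM=ol


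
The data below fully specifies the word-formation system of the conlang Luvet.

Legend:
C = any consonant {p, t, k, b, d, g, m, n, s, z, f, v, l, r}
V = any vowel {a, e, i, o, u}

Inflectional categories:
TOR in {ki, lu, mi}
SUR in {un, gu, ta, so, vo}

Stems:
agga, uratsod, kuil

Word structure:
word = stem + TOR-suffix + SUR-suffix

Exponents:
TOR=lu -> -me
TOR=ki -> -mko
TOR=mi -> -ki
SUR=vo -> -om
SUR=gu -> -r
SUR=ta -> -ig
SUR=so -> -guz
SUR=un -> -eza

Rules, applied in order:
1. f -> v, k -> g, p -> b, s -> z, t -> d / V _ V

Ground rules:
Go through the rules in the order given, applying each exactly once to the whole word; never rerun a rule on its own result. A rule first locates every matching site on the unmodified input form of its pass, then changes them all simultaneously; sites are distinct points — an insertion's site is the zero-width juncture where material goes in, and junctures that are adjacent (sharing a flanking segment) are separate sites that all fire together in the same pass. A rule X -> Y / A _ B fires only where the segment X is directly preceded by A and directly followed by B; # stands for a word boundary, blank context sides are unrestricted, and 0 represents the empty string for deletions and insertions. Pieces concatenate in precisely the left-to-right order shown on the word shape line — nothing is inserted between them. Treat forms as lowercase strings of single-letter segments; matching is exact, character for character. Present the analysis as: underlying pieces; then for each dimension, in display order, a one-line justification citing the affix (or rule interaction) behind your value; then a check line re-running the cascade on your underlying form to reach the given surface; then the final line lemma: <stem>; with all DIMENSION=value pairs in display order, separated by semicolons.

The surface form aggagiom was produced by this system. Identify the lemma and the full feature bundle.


underlying: agga-ki-om
TOR=mi - signalled by the affix -ki
SUR=vo - signalled by the affix -om
check: aggakiom -> aggagiom
lemma: agga; TOR=mi; SUR=vo


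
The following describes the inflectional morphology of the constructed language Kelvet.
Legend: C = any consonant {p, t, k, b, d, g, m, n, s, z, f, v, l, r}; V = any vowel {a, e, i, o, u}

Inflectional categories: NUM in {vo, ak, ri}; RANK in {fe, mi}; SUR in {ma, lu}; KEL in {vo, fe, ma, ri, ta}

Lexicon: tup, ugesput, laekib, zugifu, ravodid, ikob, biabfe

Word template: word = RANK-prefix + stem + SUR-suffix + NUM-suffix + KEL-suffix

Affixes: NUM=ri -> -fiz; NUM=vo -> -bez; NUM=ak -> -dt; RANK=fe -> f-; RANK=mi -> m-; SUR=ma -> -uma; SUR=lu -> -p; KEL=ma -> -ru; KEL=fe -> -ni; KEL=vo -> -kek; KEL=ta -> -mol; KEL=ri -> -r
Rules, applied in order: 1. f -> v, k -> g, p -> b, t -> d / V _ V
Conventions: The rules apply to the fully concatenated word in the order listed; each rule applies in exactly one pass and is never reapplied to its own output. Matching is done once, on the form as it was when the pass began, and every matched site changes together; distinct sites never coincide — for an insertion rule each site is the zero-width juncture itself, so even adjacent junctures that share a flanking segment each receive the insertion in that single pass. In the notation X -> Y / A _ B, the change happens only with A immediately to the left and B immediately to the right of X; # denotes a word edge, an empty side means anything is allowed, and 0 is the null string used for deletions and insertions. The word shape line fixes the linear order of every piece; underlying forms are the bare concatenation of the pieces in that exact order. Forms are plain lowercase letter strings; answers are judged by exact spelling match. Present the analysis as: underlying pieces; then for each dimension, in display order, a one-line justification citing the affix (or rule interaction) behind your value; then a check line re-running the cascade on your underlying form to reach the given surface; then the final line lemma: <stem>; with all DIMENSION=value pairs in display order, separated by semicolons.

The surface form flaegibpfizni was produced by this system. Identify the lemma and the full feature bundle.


underlying: f-laekib-p-fiz-ni
NUM=ri - signalled by the affix -fiz
RANK=fe - signalled by the affix f-
SUR=lu - signalled by the affix -p
KEL=fe - signalled by the affix -ni
check: flaekibpfizni -> flaegibpfizni
lemma: laekib; NUM=ri; RANK=fe; SUR=lu; KEL=fe


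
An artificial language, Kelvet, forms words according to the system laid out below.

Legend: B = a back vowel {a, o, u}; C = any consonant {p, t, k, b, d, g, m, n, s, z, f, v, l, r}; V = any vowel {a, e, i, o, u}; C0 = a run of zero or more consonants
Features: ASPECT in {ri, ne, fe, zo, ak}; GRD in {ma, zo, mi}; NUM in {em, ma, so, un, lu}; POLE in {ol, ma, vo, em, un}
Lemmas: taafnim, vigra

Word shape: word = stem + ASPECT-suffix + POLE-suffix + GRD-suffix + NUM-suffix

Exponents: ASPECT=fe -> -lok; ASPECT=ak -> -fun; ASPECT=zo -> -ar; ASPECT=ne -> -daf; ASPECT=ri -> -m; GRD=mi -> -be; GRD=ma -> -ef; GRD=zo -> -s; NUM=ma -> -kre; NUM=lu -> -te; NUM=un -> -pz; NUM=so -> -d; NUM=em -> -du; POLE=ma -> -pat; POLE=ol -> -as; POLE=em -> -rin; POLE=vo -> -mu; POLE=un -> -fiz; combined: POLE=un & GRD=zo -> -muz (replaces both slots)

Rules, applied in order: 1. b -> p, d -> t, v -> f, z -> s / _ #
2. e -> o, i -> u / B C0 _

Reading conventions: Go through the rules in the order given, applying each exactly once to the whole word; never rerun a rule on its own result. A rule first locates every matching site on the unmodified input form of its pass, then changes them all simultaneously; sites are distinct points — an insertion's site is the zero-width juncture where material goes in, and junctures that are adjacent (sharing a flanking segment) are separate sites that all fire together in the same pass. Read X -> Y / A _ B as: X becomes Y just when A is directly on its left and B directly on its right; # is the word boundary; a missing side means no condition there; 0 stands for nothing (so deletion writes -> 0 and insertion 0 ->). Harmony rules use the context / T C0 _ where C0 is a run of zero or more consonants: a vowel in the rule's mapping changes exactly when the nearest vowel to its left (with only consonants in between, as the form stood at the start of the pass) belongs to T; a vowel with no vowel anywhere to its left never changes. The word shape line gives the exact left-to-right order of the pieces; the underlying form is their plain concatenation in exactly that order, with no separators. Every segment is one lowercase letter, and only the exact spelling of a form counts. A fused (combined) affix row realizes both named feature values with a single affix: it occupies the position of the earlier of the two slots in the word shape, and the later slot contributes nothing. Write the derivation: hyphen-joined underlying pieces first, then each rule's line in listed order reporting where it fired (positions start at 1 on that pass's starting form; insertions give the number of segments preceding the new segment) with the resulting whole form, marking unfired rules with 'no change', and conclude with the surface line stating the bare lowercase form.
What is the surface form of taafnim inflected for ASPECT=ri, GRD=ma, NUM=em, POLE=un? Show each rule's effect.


underlying: taafnim-m-fiz-ef-du
1. b -> p, d -> t, v -> f, z -> s / _ #: no change
2. e -> o, i -> u / B C0 _: fires at position(s) 6: taafnummfizefdu
surface: taafnummfizefdu


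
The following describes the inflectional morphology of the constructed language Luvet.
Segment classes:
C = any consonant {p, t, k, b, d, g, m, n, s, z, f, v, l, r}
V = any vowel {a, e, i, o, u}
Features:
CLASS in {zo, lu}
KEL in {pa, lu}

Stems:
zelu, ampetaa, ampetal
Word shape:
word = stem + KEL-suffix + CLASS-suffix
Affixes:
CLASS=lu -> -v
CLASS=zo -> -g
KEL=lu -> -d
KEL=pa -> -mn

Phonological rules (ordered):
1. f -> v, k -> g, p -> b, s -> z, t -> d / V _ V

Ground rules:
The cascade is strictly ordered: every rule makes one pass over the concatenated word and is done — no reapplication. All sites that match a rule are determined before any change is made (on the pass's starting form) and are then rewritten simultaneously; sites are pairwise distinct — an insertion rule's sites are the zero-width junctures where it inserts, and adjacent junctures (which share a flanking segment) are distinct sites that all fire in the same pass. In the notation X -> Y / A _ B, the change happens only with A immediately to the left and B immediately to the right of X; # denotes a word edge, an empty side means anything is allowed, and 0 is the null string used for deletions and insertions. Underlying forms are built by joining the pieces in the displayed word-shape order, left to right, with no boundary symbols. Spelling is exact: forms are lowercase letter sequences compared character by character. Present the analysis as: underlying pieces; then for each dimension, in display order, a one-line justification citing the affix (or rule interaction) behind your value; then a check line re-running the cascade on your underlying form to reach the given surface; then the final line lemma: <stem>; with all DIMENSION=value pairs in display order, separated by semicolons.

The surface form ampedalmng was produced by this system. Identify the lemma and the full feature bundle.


underlying: ampetal-mn-g
CLASS=zo - signalled by the affix -g
KEL=pa - signalled by the affix -mn
check: ampetalmng -> ampedalmng
lemma: ampetal; CLASS=zo; KEL=pa


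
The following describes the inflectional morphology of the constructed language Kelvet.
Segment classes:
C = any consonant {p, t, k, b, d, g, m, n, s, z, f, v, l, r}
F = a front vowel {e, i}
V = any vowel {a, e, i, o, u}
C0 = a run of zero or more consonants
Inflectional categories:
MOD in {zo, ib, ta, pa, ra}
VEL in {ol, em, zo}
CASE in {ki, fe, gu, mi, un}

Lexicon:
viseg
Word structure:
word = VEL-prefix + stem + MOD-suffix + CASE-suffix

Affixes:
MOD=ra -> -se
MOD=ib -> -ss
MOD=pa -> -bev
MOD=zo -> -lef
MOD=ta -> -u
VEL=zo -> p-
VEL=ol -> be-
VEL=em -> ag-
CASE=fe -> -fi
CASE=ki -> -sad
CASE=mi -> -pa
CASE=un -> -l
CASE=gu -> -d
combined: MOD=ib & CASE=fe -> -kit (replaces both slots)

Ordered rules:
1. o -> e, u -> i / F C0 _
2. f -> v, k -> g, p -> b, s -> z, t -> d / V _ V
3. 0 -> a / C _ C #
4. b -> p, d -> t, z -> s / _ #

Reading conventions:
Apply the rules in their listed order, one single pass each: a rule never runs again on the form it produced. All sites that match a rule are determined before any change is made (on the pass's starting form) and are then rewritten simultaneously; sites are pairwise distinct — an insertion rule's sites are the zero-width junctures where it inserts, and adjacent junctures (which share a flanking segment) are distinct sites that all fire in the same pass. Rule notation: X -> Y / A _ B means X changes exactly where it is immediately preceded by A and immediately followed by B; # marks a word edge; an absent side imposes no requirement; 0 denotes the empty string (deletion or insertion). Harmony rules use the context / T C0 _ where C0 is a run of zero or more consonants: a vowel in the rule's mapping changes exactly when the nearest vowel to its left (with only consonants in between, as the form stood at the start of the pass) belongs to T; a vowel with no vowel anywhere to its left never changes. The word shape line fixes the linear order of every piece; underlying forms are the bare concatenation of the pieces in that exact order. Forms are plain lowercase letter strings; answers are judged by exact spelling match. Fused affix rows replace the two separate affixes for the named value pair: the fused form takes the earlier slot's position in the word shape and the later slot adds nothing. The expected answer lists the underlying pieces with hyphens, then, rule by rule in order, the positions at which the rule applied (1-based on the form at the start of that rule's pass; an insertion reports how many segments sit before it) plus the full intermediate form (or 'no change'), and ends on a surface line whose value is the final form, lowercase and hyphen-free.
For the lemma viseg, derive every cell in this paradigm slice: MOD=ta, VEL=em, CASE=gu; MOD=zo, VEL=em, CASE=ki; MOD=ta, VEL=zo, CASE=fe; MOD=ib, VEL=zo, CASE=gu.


cell MOD=ta, VEL=em, CASE=gu:
underlying: ag-viseg-u-d
1. o -> e, u -> i / F C0 _: fires at position(s) 8: agvisegid
2. f -> v, k -> g, p -> b, s -> z, t -> d / V _ V: fires at position(s) 5: agvizegid
3. 0 -> a / C _ C #: no change
4. b -> p, d -> t, z -> s / _ #: fires at position(s) 9: agvizegit
surface: agvizegit

cell MOD=zo, VEL=em, CASE=ki:
underlying: ag-viseg-lef-sad
1. o -> e, u -> i / F C0 _: no change
2. f -> v, k -> g, p -> b, s -> z, t -> d / V _ V: fires at position(s) 5: agvizeglefsad
3. 0 -> a / C _ C #: no change
4. b -> p, d -> t, z -> s / _ #: fires at position(s) 13: agvizeglefsat
surface: agvizeglefsat

cell MOD=ta, VEL=zo, CASE=fe:
underlying: p-viseg-u-fi
1. o -> e, u -> i / F C0 _: fires at position(s) 7: pvisegifi
2. f -> v, k -> g, p -> b, s -> z, t -> d / V _ V: fires at position(s) 4, 8: pvizegivi
3. 0 -> a / C _ C #: no change
4. b -> p, d -> t, z -> s / _ #: no change
surface: pvizegivi

cell MOD=ib, VEL=zo, CASE=gu:
underlying: p-viseg-ss-d
1. o -> e, u -> i / F C0 _: no change
2. f -> v, k -> g, p -> b, s -> z, t -> d / V _ V: fires at position(s) 4: pvizegssd
3. 0 -> a / C _ C #: inserts after position(s) 8: pvizegssad
4. b -> p, d -> t, z -> s / _ #: fires at position(s) 10: pvizegssat
surface: pvizegssat


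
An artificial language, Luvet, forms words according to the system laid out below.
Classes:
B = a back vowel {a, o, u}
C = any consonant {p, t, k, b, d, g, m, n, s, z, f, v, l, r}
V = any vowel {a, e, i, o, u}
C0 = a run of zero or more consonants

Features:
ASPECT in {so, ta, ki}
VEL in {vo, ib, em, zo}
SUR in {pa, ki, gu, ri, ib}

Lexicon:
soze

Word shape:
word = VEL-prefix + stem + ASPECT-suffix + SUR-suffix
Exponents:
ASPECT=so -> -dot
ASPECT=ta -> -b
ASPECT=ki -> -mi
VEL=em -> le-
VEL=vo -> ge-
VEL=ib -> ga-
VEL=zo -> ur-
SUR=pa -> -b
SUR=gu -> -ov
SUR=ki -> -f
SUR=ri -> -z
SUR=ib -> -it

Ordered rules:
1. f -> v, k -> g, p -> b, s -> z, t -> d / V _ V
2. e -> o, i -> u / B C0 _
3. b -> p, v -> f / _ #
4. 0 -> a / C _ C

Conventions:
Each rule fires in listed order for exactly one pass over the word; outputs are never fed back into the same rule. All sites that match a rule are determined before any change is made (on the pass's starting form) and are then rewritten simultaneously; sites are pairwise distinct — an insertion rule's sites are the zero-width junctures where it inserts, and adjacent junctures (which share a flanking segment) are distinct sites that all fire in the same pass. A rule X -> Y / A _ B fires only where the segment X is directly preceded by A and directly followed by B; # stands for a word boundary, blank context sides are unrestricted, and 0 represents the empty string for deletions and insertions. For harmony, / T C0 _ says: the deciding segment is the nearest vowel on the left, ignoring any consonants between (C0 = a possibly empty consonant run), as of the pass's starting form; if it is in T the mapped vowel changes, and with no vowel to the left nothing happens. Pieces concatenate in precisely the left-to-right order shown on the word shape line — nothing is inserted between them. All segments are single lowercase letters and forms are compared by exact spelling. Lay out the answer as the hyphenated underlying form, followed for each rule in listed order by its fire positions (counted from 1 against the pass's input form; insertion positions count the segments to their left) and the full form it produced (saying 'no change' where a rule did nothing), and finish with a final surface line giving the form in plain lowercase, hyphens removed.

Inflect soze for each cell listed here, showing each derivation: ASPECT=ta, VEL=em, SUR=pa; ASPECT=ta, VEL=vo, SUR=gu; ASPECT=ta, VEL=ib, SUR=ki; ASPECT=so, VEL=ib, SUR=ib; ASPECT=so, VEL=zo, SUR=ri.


cell ASPECT=ta, VEL=em, SUR=pa:
underlying: le-soze-b-b
1. f -> v, k -> g, p -> b, s -> z, t -> d / V _ V: fires at position(s) 3: lezozebb
2. e -> o, i -> u / B C0 _: fires at position(s) 6: lezozobb
3. b -> p, v -> f / _ #: fires at position(s) 8: lezozobp
4. 0 -> a / C _ C: inserts after position(s) 7: lezozobap
surface: lezozobap

cell ASPECT=ta, VEL=vo, SUR=gu:
underlying: ge-soze-b-ov
1. f -> v, k -> g, p -> b, s -> z, t -> d / V _ V: fires at position(s) 3: gezozebov
2. e -> o, i -> u / B C0 _: fires at position(s) 6: gezozobov
3. b -> p, v -> f / _ #: fires at position(s) 9: gezozobof
4. 0 -> a / C _ C: no change
surface: gezozobof

cell ASPECT=ta, VEL=ib, SUR=ki:
underlying: ga-soze-b-f
1. f -> v, k -> g, p -> b, s -> z, t -> d / V _ V: fires at position(s) 3: gazozebf
2. e -> o, i -> u / B C0 _: fires at position(s) 6: gazozobf
3. b -> p, v -> f / _ #: no change
4. 0 -> a / C _ C: inserts after position(s) 7: gazozobaf
surface: gazozobaf

cell ASPECT=so, VEL=ib, SUR=ib:
underlying: ga-soze-dot-it
1. f -> v, k -> g, p -> b, s -> z, t -> d / V _ V: fires at position(s) 3, 9: gazozedodit
2. e -> o, i -> u / B C0 _: fires at position(s) 6, 10: gazozododut
3. b -> p, v -> f / _ #: no change
4. 0 -> a / C _ C: no change
surface: gazozododut

cell ASPECT=so, VEL=zo, SUR=ri:
underlying: ur-soze-dot-z
1. f -> v, k -> g, p -> b, s -> z, t -> d / V _ V: no change
2. e -> o, i -> u / B C0 _: fires at position(s) 6: ursozodotz
3. b -> p, v -> f / _ #: no change
4. 0 -> a / C _ C: inserts after position(s) 2, 9: urasozodotaz
surface: urasozodotaz


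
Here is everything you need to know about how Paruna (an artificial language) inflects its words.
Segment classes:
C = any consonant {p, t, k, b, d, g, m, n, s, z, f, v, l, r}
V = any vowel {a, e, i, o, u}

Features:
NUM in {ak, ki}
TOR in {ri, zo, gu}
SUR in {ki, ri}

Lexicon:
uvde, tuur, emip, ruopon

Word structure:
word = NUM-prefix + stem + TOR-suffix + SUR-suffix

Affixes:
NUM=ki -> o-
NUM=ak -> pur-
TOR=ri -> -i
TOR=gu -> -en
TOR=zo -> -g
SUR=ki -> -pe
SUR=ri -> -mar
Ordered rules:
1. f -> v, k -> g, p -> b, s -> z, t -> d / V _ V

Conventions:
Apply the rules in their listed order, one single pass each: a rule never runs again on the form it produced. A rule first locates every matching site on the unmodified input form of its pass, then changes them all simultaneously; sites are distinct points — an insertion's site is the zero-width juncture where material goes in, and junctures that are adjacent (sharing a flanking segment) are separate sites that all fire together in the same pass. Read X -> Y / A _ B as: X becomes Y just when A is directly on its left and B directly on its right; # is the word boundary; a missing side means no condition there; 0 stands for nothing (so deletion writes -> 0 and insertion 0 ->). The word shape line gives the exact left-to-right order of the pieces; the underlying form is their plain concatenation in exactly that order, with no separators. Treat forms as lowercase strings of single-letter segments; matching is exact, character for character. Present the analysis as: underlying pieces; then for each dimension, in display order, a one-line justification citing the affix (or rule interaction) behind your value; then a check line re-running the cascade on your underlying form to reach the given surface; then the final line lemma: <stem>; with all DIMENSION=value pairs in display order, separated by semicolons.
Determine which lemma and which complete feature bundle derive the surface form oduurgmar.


underlying: o-tuur-g-mar
NUM=ki - signalled by the affix o-
TOR=zo - signalled by the affix -g
SUR=ri - signalled by the affix -mar
check: otuurgmar -> oduurgmar
lemma: tuur; NUM=ki; TOR=zo; SUR=ri
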